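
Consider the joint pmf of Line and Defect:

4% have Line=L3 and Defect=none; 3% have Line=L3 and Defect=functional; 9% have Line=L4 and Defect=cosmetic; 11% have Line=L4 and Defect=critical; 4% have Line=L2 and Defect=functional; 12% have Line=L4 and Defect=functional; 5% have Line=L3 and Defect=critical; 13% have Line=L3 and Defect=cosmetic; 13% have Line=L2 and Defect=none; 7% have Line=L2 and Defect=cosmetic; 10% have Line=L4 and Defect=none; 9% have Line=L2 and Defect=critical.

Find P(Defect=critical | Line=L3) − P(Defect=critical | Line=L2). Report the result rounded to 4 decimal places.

-0.0727

P(Line=L3) = 0.04 + 0.13 + 0.03 + 0.05 = 0.25; P(Defect=critical | Line=L3) = 0.05/0.25 = 0.20000.
P(Line=L2) = 0.13 + 0.07 + 0.04 + 0.09 = 0.33; P(Defect=critical | Line=L2) = 0.09/0.33 = 0.27273.
Difference = -0.0727.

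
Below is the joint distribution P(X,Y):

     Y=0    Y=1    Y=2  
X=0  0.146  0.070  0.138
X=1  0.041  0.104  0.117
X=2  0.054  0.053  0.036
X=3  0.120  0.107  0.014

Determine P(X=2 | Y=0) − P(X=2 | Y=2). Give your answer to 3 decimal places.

P(Y=0) = 0.146 + 0.041 + 0.054 + 0.120 = 0.361; P(X=2 | Y=0) = 0.054/0.361 = 0.1496.
P(Y=2) = 0.138 + 0.117 + 0.036 + 0.014 = 0.305; P(X=2 | Y=2) = 0.036/0.305 = 0.1180.
Difference = 0.032.

0.032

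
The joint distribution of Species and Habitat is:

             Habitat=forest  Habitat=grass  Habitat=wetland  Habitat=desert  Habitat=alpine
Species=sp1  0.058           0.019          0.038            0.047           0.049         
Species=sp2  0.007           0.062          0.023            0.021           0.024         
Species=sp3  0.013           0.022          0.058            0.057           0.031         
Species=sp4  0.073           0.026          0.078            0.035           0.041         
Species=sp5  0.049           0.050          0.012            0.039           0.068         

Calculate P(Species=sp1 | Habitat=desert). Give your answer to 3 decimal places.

0.236

P(Habitat=desert) = 0.047 + 0.021 + 0.057 + 0.035 + 0.039 = 0.199.
P(Species=sp1 | Habitat=desert) = 0.047/0.199 = 0.236.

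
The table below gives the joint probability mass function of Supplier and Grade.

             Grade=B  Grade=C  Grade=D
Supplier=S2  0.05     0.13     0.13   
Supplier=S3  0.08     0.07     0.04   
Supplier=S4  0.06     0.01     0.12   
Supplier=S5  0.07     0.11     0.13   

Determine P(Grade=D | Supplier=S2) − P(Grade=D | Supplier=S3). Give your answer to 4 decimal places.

0.2088

P(Supplier=S2) = 0.05 + 0.13 + 0.13 = 0.31; P(Grade=D | Supplier=S2) = 0.13/0.31 = 0.41935.
P(Supplier=S3) = 0.08 + 0.07 + 0.04 = 0.19; P(Grade=D | Supplier=S3) = 0.04/0.19 = 0.21053.
Difference = 0.2088.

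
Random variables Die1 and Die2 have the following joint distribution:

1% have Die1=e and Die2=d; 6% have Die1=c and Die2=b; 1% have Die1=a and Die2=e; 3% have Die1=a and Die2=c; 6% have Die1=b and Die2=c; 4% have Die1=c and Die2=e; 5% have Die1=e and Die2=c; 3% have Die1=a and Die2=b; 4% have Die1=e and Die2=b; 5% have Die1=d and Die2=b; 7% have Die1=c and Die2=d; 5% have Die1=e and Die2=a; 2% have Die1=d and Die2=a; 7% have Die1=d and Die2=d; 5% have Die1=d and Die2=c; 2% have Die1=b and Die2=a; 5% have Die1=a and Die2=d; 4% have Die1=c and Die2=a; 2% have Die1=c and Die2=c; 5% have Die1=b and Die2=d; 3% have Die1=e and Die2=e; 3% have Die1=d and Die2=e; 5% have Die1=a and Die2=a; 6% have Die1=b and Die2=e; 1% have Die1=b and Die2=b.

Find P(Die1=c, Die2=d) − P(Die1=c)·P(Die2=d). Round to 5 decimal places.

P(Die1=c) = 0.04 + 0.06 + 0.02 + 0.07 + 0.04 = 0.23.
P(Die2=d) = 0.05 + 0.05 + 0.07 + 0.07 + 0.01 = 0.25.
P(Die1=c, Die2=d) − P(Die1=c)P(Die2=d) = 0.07 − 0.23×0.25 = 0.01250.

0.01250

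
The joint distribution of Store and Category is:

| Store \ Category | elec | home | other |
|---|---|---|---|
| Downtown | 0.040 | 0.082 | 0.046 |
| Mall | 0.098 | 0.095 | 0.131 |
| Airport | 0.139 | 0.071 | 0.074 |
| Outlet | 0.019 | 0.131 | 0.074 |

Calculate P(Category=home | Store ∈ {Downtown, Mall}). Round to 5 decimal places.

P(Store=Downtown) = 0.040 + 0.082 + 0.046 = 0.168.
P(Store=Mall) = 0.098 + 0.095 + 0.131 = 0.324.
P(Store ∈ {Downtown, Mall}) = 0.168 + 0.324 = 0.492; P(Category=home, Store ∈ {Downtown, Mall}) = 0.082 + 0.095 = 0.177.
P(Category=home | Store ∈ {Downtown, Mall}) = 0.177/0.492 = 0.35976.

0.35976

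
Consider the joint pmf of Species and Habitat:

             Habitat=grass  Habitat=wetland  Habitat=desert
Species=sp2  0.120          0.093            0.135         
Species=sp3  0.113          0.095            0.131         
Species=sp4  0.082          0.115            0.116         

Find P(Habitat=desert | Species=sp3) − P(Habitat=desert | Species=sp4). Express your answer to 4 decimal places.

P(Species=sp3) = 0.113 + 0.095 + 0.131 = 0.339; P(Habitat=desert | Species=sp3) = 0.131/0.339 = 0.38643.
P(Species=sp4) = 0.082 + 0.115 + 0.116 = 0.313; P(Habitat=desert | Species=sp4) = 0.116/0.313 = 0.37061.
Difference = 0.0158.

0.0158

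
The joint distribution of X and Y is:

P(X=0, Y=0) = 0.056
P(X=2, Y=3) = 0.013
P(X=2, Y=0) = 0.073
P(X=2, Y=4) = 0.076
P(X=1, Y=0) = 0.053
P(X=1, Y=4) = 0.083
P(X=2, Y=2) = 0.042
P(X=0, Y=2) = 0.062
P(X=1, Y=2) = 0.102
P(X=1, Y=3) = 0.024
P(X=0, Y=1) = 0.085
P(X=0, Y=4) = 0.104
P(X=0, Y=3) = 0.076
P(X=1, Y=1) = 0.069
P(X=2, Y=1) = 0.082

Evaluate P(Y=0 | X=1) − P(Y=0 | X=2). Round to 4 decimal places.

P(X=1) = 0.053 + 0.069 + 0.102 + 0.024 + 0.083 = 0.331; P(Y=0 | X=1) = 0.053/0.331 = 0.16012.
P(X=2) = 0.073 + 0.082 + 0.042 + 0.013 + 0.076 = 0.286; P(Y=0 | X=2) = 0.073/0.286 = 0.25524.
Difference = -0.0951.

-0.0951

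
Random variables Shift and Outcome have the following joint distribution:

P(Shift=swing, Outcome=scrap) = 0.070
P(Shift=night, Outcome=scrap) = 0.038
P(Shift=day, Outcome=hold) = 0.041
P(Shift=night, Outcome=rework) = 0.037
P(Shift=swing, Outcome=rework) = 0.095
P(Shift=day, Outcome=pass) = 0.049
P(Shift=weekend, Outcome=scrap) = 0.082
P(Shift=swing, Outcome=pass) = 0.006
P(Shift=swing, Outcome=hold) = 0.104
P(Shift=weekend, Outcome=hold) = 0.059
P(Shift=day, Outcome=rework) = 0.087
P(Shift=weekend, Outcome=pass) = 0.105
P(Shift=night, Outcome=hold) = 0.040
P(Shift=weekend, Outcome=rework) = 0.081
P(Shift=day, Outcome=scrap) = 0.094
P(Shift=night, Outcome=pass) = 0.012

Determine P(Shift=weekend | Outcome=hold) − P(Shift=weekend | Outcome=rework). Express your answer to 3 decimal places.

-0.028

P(Outcome=hold) = 0.041 + 0.104 + 0.040 + 0.059 = 0.244; P(Shift=weekend | Outcome=hold) = 0.059/0.244 = 0.2418.
P(Outcome=rework) = 0.087 + 0.095 + 0.037 + 0.081 = 0.300; P(Shift=weekend | Outcome=rework) = 0.081/0.300 = 0.2700.
Difference = -0.028.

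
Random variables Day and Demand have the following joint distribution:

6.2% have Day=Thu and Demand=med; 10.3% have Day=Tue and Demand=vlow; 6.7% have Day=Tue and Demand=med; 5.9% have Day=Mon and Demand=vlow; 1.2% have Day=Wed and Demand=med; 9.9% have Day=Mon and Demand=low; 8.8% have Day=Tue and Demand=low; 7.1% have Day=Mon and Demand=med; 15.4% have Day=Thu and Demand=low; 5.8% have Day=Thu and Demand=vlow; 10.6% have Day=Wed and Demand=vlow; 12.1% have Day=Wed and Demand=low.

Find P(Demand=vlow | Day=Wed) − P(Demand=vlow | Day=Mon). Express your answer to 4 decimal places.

P(Day=Wed) = 0.106 + 0.121 + 0.012 = 0.239; P(Demand=vlow | Day=Wed) = 0.106/0.239 = 0.44351.
P(Day=Mon) = 0.059 + 0.099 + 0.071 = 0.229; P(Demand=vlow | Day=Mon) = 0.059/0.229 = 0.25764.
Difference = 0.1859.

0.1859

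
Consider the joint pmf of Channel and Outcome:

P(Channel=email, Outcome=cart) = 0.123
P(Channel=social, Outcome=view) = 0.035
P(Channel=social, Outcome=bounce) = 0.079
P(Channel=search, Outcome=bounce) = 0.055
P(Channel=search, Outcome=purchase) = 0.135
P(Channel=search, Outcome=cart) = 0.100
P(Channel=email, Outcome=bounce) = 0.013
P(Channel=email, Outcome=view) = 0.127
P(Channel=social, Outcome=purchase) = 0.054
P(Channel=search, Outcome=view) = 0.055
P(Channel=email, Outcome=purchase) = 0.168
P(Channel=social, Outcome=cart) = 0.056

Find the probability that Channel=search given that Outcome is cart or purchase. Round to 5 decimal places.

0.36950

P(Outcome=cart) = 0.123 + 0.100 + 0.056 = 0.279.
P(Outcome=purchase) = 0.168 + 0.135 + 0.054 = 0.357.
P(Outcome ∈ {cart, purchase}) = 0.279 + 0.357 = 0.636; P(Channel=search, Outcome ∈ {cart, purchase}) = 0.100 + 0.135 = 0.235.
P(Channel=search | Outcome ∈ {cart, purchase}) = 0.235/0.636 = 0.36950.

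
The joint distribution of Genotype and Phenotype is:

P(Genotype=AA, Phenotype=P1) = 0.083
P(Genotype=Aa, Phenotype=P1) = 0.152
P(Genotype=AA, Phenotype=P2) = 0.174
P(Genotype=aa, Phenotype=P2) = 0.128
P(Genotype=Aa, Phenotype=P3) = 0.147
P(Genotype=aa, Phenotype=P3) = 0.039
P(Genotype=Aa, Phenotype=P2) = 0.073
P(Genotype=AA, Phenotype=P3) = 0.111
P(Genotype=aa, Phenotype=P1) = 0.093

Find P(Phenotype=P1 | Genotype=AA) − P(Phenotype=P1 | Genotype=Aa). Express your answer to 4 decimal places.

P(Genotype=AA) = 0.083 + 0.174 + 0.111 = 0.368; P(Phenotype=P1 | Genotype=AA) = 0.083/0.368 = 0.22554.
P(Genotype=Aa) = 0.152 + 0.073 + 0.147 = 0.372; P(Phenotype=P1 | Genotype=Aa) = 0.152/0.372 = 0.40860.
Difference = -0.1831.

-0.1831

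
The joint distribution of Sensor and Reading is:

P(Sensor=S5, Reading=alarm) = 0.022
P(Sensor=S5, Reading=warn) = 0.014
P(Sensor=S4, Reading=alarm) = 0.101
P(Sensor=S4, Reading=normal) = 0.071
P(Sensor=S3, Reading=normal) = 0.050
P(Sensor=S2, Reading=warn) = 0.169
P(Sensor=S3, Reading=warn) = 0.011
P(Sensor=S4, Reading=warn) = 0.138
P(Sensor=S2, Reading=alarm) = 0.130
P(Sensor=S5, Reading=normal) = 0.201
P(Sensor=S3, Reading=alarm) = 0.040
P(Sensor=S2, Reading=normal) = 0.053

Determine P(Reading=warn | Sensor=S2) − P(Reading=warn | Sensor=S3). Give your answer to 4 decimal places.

P(Sensor=S2) = 0.053 + 0.169 + 0.130 = 0.352; P(Reading=warn | Sensor=S2) = 0.169/0.352 = 0.48011.
P(Sensor=S3) = 0.050 + 0.011 + 0.040 = 0.101; P(Reading=warn | Sensor=S3) = 0.011/0.101 = 0.10891.
Difference = 0.3712.

0.3712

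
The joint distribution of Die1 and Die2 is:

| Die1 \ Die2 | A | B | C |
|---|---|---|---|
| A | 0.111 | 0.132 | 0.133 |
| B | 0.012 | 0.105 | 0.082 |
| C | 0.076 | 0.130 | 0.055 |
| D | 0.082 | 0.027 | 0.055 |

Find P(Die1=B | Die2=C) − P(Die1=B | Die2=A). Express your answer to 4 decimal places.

0.2096

P(Die2=C) = 0.133 + 0.082 + 0.055 + 0.055 = 0.325; P(Die1=B | Die2=C) = 0.082/0.325 = 0.25231.
P(Die2=A) = 0.111 + 0.012 + 0.076 + 0.082 = 0.281; P(Die1=B | Die2=A) = 0.012/0.281 = 0.04270.
Difference = 0.2096.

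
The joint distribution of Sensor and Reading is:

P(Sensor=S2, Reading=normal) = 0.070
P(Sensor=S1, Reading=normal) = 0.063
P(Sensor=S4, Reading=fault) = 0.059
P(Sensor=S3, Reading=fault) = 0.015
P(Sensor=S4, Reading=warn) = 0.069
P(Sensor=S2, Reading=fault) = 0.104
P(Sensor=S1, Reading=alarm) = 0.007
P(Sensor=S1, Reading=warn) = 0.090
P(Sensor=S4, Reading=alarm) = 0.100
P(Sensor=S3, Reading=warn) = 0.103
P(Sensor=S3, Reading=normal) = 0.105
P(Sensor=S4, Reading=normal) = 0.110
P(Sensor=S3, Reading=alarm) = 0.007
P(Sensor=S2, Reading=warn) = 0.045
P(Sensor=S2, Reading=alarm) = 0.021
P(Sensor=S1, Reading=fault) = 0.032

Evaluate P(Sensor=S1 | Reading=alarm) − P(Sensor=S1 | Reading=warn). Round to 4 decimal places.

-0.2413

P(Reading=alarm) = 0.007 + 0.021 + 0.007 + 0.100 = 0.135; P(Sensor=S1 | Reading=alarm) = 0.007/0.135 = 0.05185.
P(Reading=warn) = 0.090 + 0.045 + 0.103 + 0.069 = 0.307; P(Sensor=S1 | Reading=warn) = 0.090/0.307 = 0.29316.
Difference = -0.2413.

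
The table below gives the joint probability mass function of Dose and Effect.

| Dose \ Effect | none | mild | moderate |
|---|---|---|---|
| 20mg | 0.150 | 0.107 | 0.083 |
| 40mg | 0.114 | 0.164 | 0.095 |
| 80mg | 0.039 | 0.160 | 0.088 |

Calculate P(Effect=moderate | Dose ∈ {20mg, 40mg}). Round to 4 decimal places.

P(Dose=20mg) = 0.150 + 0.107 + 0.083 = 0.340.
P(Dose=40mg) = 0.114 + 0.164 + 0.095 = 0.373.
P(Dose ∈ {20mg, 40mg}) = 0.340 + 0.373 = 0.713; P(Effect=moderate, Dose ∈ {20mg, 40mg}) = 0.083 + 0.095 = 0.178.
P(Effect=moderate | Dose ∈ {20mg, 40mg}) = 0.178/0.713 = 0.2496.

0.2496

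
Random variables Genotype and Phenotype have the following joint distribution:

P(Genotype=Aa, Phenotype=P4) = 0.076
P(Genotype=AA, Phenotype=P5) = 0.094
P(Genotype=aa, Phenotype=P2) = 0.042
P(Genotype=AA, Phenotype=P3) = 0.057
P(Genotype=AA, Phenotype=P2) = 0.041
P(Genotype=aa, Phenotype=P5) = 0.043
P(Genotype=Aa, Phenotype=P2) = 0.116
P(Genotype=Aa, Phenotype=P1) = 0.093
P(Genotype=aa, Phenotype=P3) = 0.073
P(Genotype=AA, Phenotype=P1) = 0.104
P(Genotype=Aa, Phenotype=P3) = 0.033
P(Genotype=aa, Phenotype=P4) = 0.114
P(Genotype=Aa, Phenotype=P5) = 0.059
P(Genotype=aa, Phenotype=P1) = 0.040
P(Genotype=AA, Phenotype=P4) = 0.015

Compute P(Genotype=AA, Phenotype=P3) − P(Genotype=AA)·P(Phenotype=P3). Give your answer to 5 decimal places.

P(Genotype=AA) = 0.104 + 0.041 + 0.057 + 0.015 + 0.094 = 0.311.
P(Phenotype=P3) = 0.057 + 0.033 + 0.073 = 0.163.
P(Genotype=AA, Phenotype=P3) − P(Genotype=AA)P(Phenotype=P3) = 0.057 − 0.311×0.163 = 0.00631.

0.00631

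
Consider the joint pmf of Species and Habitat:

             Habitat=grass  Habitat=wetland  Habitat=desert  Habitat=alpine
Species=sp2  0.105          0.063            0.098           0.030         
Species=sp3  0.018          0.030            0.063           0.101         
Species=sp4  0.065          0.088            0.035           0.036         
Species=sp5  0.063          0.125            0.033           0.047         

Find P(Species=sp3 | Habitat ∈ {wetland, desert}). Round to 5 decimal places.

P(Habitat=wetland) = 0.063 + 0.030 + 0.088 + 0.125 = 0.306.
P(Habitat=desert) = 0.098 + 0.063 + 0.035 + 0.033 = 0.229.
P(Habitat ∈ {wetland, desert}) = 0.306 + 0.229 = 0.535; P(Species=sp3, Habitat ∈ {wetland, desert}) = 0.030 + 0.063 = 0.093.
P(Species=sp3 | Habitat ∈ {wetland, desert}) = 0.093/0.535 = 0.17383.

0.17383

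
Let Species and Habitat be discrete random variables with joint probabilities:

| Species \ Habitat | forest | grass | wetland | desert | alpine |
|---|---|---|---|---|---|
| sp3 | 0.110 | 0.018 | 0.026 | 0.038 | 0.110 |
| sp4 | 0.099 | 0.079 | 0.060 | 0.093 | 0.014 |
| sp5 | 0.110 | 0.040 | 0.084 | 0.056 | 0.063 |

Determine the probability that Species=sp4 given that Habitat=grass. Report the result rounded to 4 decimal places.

0.5766

P(Habitat=grass) = 0.018 + 0.079 + 0.040 = 0.137.
P(Species=sp4 | Habitat=grass) = 0.079/0.137 = 0.5766.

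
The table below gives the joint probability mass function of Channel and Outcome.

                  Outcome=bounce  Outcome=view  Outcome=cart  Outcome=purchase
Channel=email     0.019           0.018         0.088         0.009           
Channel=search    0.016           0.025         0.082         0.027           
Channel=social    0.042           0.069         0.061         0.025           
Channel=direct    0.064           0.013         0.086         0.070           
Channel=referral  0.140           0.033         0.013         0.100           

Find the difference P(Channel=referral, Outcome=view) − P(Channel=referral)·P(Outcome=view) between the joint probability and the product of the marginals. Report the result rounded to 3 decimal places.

P(Channel=referral) = 0.140 + 0.033 + 0.013 + 0.100 = 0.286.
P(Outcome=view) = 0.018 + 0.025 + 0.069 + 0.013 + 0.033 = 0.158.
P(Channel=referral, Outcome=view) − P(Channel=referral)P(Outcome=view) = 0.033 − 0.286×0.158 = -0.012.

-0.012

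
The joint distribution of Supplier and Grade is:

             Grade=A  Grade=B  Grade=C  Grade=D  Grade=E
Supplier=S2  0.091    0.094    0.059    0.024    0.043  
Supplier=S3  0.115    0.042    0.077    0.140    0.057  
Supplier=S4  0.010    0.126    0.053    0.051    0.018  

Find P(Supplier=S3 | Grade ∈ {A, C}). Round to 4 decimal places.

0.4741

P(Grade=A) = 0.091 + 0.115 + 0.010 = 0.216.
P(Grade=C) = 0.059 + 0.077 + 0.053 = 0.189.
P(Grade ∈ {A, C}) = 0.216 + 0.189 = 0.405; P(Supplier=S3, Grade ∈ {A, C}) = 0.115 + 0.077 = 0.192.
P(Supplier=S3 | Grade ∈ {A, C}) = 0.192/0.405 = 0.4741.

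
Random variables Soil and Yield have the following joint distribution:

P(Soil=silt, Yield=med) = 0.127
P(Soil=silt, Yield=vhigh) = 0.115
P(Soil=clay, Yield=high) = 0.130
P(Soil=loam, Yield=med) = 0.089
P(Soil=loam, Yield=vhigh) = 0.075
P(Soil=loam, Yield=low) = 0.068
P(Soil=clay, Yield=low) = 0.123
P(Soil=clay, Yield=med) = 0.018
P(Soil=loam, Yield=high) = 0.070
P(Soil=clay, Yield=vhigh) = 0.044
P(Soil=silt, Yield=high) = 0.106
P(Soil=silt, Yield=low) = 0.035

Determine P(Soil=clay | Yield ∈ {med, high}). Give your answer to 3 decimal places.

0.274

P(Yield=med) = 0.089 + 0.018 + 0.127 = 0.234.
P(Yield=high) = 0.070 + 0.130 + 0.106 = 0.306.
P(Yield ∈ {med, high}) = 0.234 + 0.306 = 0.540; P(Soil=clay, Yield ∈ {med, high}) = 0.018 + 0.130 = 0.148.
P(Soil=clay | Yield ∈ {med, high}) = 0.148/0.540 = 0.274.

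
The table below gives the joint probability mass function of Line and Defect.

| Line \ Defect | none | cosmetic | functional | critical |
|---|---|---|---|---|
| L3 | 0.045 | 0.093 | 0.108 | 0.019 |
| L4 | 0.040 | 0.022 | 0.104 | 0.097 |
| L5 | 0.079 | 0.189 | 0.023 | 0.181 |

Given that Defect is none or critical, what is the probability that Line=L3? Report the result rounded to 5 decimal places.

P(Defect=none) = 0.045 + 0.040 + 0.079 = 0.164.
P(Defect=critical) = 0.019 + 0.097 + 0.181 = 0.297.
P(Defect ∈ {none, critical}) = 0.164 + 0.297 = 0.461; P(Line=L3, Defect ∈ {none, critical}) = 0.045 + 0.019 = 0.064.
P(Line=L3 | Defect ∈ {none, critical}) = 0.064/0.461 = 0.13883.

0.13883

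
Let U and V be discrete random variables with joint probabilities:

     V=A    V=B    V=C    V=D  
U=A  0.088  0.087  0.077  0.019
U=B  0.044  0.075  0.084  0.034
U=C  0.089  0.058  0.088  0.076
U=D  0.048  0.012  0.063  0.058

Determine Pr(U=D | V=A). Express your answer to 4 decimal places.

P(V=A) = 0.088 + 0.044 + 0.089 + 0.048 = 0.269.
P(U=D | V=A) = 0.048/0.269 = 0.1784.

0.1784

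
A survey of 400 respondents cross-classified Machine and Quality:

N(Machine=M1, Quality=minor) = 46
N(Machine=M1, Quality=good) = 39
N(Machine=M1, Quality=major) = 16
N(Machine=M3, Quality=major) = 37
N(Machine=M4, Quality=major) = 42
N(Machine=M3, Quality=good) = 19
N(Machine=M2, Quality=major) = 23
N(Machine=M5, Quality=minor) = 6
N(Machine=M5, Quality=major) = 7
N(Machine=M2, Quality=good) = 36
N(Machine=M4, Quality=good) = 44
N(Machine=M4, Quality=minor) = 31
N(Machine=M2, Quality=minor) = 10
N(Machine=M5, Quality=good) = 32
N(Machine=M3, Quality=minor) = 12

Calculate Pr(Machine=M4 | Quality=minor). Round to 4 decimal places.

Total with Quality=minor: 46 + 10 + 12 + 31 + 6 = 105.
P(Machine=M4 | Quality=minor) = 31/105 = 0.2952.

0.2952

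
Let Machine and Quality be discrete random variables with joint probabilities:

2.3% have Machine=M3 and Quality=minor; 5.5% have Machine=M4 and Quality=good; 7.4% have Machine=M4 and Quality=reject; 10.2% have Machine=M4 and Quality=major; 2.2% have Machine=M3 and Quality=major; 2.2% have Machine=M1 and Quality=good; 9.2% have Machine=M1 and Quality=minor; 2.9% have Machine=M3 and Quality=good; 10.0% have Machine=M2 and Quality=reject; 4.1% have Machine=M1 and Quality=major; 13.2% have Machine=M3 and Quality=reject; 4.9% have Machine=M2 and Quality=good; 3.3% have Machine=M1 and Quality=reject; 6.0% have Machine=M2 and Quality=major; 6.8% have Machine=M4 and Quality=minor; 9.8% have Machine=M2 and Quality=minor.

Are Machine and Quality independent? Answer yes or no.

P(Machine=M3) = 0.206 and P(Quality=reject) = 0.339, so their product is 0.06983, but P(Machine=M3, Quality=reject) = 0.132. Since these differ, Machine and Quality are not independent.

no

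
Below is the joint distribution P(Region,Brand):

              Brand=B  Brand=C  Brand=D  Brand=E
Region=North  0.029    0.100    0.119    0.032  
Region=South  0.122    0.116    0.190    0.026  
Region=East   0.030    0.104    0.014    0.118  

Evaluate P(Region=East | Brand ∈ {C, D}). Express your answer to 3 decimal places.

P(Brand=C) = 0.100 + 0.116 + 0.104 = 0.320.
P(Brand=D) = 0.119 + 0.190 + 0.014 = 0.323.
P(Brand ∈ {C, D}) = 0.320 + 0.323 = 0.643; P(Region=East, Brand ∈ {C, D}) = 0.104 + 0.014 = 0.118.
P(Region=East | Brand ∈ {C, D}) = 0.118/0.643 = 0.184.

0.184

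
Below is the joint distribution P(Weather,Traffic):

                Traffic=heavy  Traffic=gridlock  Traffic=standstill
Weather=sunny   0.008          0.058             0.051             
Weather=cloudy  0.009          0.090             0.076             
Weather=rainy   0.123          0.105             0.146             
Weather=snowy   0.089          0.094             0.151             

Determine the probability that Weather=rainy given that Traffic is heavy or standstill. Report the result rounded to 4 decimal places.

0.4119

P(Traffic=heavy) = 0.008 + 0.009 + 0.123 + 0.089 = 0.229.
P(Traffic=standstill) = 0.051 + 0.076 + 0.146 + 0.151 = 0.424.
P(Traffic ∈ {heavy, standstill}) = 0.229 + 0.424 = 0.653; P(Weather=rainy, Traffic ∈ {heavy, standstill}) = 0.123 + 0.146 = 0.269.
P(Weather=rainy | Traffic ∈ {heavy, standstill}) = 0.269/0.653 = 0.4119.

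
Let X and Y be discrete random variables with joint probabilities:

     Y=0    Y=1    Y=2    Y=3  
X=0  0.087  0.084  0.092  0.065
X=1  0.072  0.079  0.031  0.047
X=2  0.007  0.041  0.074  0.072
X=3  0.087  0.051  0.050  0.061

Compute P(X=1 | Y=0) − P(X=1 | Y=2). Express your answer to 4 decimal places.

0.1591

P(Y=0) = 0.087 + 0.072 + 0.007 + 0.087 = 0.253; P(X=1 | Y=0) = 0.072/0.253 = 0.28458.
P(Y=2) = 0.092 + 0.031 + 0.074 + 0.050 = 0.247; P(X=1 | Y=2) = 0.031/0.247 = 0.12551.
Difference = 0.1591.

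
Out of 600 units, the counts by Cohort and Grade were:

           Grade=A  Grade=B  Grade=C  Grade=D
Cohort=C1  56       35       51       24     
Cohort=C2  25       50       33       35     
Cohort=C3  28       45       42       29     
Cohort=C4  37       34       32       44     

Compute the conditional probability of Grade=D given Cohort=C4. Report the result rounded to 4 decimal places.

0.2993

Total with Cohort=C4: 37 + 34 + 32 + 44 = 147.
P(Grade=D | Cohort=C4) = 44/147 = 0.2993.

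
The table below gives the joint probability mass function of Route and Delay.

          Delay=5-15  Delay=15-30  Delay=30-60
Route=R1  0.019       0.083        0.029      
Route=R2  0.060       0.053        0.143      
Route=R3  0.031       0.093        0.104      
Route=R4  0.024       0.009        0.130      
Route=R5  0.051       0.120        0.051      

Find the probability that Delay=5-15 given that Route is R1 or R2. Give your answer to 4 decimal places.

0.2041

P(Route=R1) = 0.019 + 0.083 + 0.029 = 0.131.
P(Route=R2) = 0.060 + 0.053 + 0.143 = 0.256.
P(Route ∈ {R1, R2}) = 0.131 + 0.256 = 0.387; P(Delay=5-15, Route ∈ {R1, R2}) = 0.019 + 0.060 = 0.079.
P(Delay=5-15 | Route ∈ {R1, R2}) = 0.079/0.387 = 0.2041.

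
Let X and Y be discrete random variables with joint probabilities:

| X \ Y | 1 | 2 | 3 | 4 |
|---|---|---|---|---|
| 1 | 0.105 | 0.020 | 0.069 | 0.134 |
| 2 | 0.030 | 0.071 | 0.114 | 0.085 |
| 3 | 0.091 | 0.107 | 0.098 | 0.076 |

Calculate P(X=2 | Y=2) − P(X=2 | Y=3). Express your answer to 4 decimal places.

P(Y=2) = 0.020 + 0.071 + 0.107 = 0.198; P(X=2 | Y=2) = 0.071/0.198 = 0.35859.
P(Y=3) = 0.069 + 0.114 + 0.098 = 0.281; P(X=2 | Y=3) = 0.114/0.281 = 0.40569.
Difference = -0.0471.

-0.0471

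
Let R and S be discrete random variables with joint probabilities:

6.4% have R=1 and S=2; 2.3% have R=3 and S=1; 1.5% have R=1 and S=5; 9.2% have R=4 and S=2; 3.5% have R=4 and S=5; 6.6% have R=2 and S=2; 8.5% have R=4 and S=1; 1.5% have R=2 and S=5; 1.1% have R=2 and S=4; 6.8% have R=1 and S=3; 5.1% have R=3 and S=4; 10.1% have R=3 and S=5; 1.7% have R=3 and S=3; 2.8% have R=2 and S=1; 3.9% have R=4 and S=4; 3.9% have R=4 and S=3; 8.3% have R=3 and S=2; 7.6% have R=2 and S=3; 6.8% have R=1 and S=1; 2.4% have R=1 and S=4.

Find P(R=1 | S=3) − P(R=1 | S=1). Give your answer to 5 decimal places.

P(S=3) = 0.068 + 0.076 + 0.017 + 0.039 = 0.200; P(R=1 | S=3) = 0.068/0.200 = 0.340000.
P(S=1) = 0.068 + 0.028 + 0.023 + 0.085 = 0.204; P(R=1 | S=1) = 0.068/0.204 = 0.333333.
Difference = 0.00667.

0.00667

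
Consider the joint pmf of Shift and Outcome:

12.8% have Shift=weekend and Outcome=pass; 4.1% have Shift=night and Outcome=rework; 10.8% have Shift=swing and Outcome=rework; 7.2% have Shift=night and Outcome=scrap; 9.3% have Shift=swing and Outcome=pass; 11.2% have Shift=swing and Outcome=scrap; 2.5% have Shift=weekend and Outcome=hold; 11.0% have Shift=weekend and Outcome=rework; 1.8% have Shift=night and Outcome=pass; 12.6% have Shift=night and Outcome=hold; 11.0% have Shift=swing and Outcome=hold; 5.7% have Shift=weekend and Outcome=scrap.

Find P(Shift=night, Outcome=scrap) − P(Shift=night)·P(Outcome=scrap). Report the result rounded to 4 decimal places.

0.0101

P(Shift=night) = 0.018 + 0.041 + 0.072 + 0.126 = 0.257.
P(Outcome=scrap) = 0.112 + 0.072 + 0.057 = 0.241.
P(Shift=night, Outcome=scrap) − P(Shift=night)P(Outcome=scrap) = 0.072 − 0.257×0.241 = 0.0101.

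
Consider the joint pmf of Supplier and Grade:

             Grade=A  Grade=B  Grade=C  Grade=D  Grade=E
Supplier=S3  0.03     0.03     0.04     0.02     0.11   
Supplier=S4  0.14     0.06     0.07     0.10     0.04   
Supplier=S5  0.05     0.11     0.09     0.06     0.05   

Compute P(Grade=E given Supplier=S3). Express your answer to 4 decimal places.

0.4783

P(Supplier=S3) = 0.03 + 0.03 + 0.04 + 0.02 + 0.11 = 0.23.
P(Grade=E | Supplier=S3) = 0.11/0.23 = 0.4783.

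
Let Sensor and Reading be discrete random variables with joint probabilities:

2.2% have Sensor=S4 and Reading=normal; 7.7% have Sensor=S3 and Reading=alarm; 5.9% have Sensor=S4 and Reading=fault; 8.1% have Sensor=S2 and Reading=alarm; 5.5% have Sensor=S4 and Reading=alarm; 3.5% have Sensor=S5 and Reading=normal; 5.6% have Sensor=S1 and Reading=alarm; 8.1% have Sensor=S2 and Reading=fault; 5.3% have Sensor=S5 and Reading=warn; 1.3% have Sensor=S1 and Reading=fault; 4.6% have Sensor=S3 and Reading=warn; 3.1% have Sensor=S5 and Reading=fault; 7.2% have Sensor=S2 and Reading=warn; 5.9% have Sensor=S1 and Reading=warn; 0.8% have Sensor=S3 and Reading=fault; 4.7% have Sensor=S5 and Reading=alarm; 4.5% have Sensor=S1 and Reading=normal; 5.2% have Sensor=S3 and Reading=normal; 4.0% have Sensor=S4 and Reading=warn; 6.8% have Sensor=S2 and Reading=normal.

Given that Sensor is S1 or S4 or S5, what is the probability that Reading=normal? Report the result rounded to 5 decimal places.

P(Sensor=S1) = 0.045 + 0.059 + 0.056 + 0.013 = 0.173.
P(Sensor=S4) = 0.022 + 0.040 + 0.055 + 0.059 = 0.176.
P(Sensor=S5) = 0.035 + 0.053 + 0.047 + 0.031 = 0.166.
P(Sensor ∈ {S1, S4, S5}) = 0.173 + 0.176 + 0.166 = 0.515; P(Reading=normal, Sensor ∈ {S1, S4, S5}) = 0.045 + 0.022 + 0.035 = 0.102.
P(Reading=normal | Sensor ∈ {S1, S4, S5}) = 0.102/0.515 = 0.19806.

0.19806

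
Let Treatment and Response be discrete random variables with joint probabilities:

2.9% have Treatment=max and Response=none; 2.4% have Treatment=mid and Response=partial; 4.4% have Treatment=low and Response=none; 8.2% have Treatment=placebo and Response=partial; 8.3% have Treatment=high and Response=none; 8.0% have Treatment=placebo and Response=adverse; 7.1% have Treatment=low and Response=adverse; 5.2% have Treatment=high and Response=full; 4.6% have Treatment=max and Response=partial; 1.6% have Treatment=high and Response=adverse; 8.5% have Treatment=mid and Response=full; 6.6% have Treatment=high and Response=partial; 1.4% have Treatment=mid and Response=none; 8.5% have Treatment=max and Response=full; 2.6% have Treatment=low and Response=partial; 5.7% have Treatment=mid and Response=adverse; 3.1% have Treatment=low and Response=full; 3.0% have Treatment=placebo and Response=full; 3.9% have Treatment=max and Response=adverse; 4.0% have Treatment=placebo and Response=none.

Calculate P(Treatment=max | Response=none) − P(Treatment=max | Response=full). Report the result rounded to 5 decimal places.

-0.16226

P(Response=none) = 0.040 + 0.044 + 0.014 + 0.083 + 0.029 = 0.210; P(Treatment=max | Response=none) = 0.029/0.210 = 0.138095.
P(Response=full) = 0.030 + 0.031 + 0.085 + 0.052 + 0.085 = 0.283; P(Treatment=max | Response=full) = 0.085/0.283 = 0.300353.
Difference = -0.16226.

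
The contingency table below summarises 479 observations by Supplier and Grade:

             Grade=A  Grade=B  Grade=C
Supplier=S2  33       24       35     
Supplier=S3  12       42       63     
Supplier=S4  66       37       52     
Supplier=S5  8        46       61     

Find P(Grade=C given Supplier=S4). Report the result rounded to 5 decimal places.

Total with Supplier=S4: 66 + 37 + 52 = 155.
P(Grade=C | Supplier=S4) = 52/155 = 0.33548.

0.33548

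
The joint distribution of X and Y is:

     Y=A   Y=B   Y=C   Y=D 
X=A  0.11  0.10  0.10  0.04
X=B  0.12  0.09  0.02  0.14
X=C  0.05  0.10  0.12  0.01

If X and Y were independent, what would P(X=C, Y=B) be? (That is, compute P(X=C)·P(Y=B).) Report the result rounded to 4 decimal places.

P(X=C) = 0.05 + 0.10 + 0.12 + 0.01 = 0.28.
P(Y=B) = 0.10 + 0.09 + 0.10 = 0.29.
Product: 0.28 × 0.29 = 0.0812.

0.0812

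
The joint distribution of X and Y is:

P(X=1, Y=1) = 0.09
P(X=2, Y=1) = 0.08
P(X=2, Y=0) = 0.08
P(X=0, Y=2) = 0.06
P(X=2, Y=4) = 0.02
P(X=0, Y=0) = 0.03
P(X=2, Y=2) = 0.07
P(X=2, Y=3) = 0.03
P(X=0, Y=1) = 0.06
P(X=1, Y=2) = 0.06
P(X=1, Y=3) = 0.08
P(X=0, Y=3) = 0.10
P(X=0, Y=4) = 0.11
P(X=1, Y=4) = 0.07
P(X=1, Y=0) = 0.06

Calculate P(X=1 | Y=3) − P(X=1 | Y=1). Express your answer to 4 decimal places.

-0.0104

P(Y=3) = 0.10 + 0.08 + 0.03 = 0.21; P(X=1 | Y=3) = 0.08/0.21 = 0.38095.
P(Y=1) = 0.06 + 0.09 + 0.08 = 0.23; P(X=1 | Y=1) = 0.09/0.23 = 0.39130.
Difference = -0.0104.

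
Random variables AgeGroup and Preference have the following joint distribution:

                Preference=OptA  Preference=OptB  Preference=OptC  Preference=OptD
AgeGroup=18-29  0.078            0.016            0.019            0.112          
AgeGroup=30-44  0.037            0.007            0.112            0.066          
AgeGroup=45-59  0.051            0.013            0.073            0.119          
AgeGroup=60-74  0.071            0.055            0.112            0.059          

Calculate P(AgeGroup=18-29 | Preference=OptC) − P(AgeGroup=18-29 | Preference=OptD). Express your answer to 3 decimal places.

P(Preference=OptC) = 0.019 + 0.112 + 0.073 + 0.112 = 0.316; P(AgeGroup=18-29 | Preference=OptC) = 0.019/0.316 = 0.0601.
P(Preference=OptD) = 0.112 + 0.066 + 0.119 + 0.059 = 0.356; P(AgeGroup=18-29 | Preference=OptD) = 0.112/0.356 = 0.3146.
Difference = -0.254.

-0.254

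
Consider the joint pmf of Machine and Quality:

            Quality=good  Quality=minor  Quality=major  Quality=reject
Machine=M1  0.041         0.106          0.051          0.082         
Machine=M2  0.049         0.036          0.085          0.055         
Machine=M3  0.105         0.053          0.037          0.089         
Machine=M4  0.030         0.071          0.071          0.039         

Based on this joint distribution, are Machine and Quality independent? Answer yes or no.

P(Machine=M3) = 0.284 and P(Quality=good) = 0.225, so their product is 0.06390, but P(Machine=M3, Quality=good) = 0.105. Since these differ, Machine and Quality are not independent.

no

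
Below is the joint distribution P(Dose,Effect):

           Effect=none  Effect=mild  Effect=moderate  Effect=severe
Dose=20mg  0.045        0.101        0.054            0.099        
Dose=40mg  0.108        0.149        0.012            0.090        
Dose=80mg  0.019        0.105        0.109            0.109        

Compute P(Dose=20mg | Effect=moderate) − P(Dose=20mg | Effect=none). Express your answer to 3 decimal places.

0.047

P(Effect=moderate) = 0.054 + 0.012 + 0.109 = 0.175; P(Dose=20mg | Effect=moderate) = 0.054/0.175 = 0.3086.
P(Effect=none) = 0.045 + 0.108 + 0.019 = 0.172; P(Dose=20mg | Effect=none) = 0.045/0.172 = 0.2616.
Difference = 0.047.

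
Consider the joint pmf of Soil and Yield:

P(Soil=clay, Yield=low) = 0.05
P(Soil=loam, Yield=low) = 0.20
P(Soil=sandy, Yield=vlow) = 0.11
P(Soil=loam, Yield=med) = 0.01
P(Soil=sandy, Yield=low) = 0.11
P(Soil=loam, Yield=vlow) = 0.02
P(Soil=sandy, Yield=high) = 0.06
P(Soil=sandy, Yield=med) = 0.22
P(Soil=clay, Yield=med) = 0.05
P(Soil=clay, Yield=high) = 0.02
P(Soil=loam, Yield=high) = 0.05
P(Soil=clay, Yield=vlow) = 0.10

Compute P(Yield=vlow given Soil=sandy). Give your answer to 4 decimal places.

0.2200

P(Soil=sandy) = 0.11 + 0.11 + 0.22 + 0.06 = 0.50.
P(Yield=vlow | Soil=sandy) = 0.11/0.50 = 0.2200.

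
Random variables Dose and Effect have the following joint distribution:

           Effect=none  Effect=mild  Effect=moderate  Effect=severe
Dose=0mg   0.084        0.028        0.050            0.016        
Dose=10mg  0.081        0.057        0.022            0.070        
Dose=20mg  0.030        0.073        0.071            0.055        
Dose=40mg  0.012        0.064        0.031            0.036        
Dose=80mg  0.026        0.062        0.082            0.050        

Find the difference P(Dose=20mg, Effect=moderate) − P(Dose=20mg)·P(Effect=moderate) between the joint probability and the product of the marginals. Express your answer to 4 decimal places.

P(Dose=20mg) = 0.030 + 0.073 + 0.071 + 0.055 = 0.229.
P(Effect=moderate) = 0.050 + 0.022 + 0.071 + 0.031 + 0.082 = 0.256.
P(Dose=20mg, Effect=moderate) − P(Dose=20mg)P(Effect=moderate) = 0.071 − 0.229×0.256 = 0.0124.

0.0124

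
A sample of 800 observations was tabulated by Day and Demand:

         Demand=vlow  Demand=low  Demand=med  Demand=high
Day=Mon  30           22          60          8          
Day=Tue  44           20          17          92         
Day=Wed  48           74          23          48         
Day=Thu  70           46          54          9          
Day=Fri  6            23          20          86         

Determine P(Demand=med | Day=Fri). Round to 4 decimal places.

0.1481

Total with Day=Fri: 6 + 23 + 20 + 86 = 135.
P(Demand=med | Day=Fri) = 20/135 = 0.1481.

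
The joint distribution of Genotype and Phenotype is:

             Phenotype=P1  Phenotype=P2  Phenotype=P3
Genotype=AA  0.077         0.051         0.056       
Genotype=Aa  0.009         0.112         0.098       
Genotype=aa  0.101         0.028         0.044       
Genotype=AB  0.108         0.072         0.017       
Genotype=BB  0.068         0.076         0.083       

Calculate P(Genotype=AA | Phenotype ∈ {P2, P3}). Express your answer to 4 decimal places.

0.1680

P(Phenotype=P2) = 0.051 + 0.112 + 0.028 + 0.072 + 0.076 = 0.339.
P(Phenotype=P3) = 0.056 + 0.098 + 0.044 + 0.017 + 0.083 = 0.298.
P(Phenotype ∈ {P2, P3}) = 0.339 + 0.298 = 0.637; P(Genotype=AA, Phenotype ∈ {P2, P3}) = 0.051 + 0.056 = 0.107.
P(Genotype=AA | Phenotype ∈ {P2, P3}) = 0.107/0.637 = 0.1680.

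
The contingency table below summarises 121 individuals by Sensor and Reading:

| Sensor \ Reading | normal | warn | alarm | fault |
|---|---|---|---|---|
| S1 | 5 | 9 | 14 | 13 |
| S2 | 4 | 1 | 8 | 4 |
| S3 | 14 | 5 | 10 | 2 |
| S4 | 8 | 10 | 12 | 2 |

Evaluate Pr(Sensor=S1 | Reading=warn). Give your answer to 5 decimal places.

Total with Reading=warn: 9 + 1 + 5 + 10 = 25.
P(Sensor=S1 | Reading=warn) = 9/25 = 0.36000.

0.36000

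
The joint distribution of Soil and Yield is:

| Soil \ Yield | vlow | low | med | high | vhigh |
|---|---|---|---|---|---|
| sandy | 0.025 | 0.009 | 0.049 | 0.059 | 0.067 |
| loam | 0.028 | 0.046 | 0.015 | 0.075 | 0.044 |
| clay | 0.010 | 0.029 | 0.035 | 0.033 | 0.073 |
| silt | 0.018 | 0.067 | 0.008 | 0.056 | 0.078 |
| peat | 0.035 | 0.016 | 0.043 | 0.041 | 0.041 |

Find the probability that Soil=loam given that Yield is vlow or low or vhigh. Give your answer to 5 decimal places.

P(Yield=vlow) = 0.025 + 0.028 + 0.010 + 0.018 + 0.035 = 0.116.
P(Yield=low) = 0.009 + 0.046 + 0.029 + 0.067 + 0.016 = 0.167.
P(Yield=vhigh) = 0.067 + 0.044 + 0.073 + 0.078 + 0.041 = 0.303.
P(Yield ∈ {vlow, low, vhigh}) = 0.116 + 0.167 + 0.303 = 0.586; P(Soil=loam, Yield ∈ {vlow, low, vhigh}) = 0.028 + 0.046 + 0.044 = 0.118.
P(Soil=loam | Yield ∈ {vlow, low, vhigh}) = 0.118/0.586 = 0.20137.

0.20137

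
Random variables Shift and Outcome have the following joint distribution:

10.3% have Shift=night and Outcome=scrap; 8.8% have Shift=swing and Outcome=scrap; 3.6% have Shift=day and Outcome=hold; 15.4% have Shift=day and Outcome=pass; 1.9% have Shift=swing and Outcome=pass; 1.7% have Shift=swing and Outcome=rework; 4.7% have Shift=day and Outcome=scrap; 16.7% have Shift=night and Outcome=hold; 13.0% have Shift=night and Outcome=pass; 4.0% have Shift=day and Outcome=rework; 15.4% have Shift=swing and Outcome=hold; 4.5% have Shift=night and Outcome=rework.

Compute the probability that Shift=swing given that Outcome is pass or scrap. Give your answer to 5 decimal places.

P(Outcome=pass) = 0.154 + 0.019 + 0.130 = 0.303.
P(Outcome=scrap) = 0.047 + 0.088 + 0.103 = 0.238.
P(Outcome ∈ {pass, scrap}) = 0.303 + 0.238 = 0.541; P(Shift=swing, Outcome ∈ {pass, scrap}) = 0.019 + 0.088 = 0.107.
P(Shift=swing | Outcome ∈ {pass, scrap}) = 0.107/0.541 = 0.19778.

0.19778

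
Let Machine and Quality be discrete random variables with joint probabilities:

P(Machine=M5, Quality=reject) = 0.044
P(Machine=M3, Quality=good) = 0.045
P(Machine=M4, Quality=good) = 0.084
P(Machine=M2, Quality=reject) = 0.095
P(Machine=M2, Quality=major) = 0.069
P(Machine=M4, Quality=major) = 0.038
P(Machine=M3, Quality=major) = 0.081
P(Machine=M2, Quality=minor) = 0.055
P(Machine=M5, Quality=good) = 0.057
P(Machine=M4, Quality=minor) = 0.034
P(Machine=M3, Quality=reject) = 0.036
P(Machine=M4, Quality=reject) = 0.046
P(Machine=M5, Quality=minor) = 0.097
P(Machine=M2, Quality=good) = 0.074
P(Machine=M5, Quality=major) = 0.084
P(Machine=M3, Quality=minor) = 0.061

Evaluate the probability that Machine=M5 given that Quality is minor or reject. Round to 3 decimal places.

P(Quality=minor) = 0.055 + 0.061 + 0.034 + 0.097 = 0.247.
P(Quality=reject) = 0.095 + 0.036 + 0.046 + 0.044 = 0.221.
P(Quality ∈ {minor, reject}) = 0.247 + 0.221 = 0.468; P(Machine=M5, Quality ∈ {minor, reject}) = 0.097 + 0.044 = 0.141.
P(Machine=M5 | Quality ∈ {minor, reject}) = 0.141/0.468 = 0.301.

0.301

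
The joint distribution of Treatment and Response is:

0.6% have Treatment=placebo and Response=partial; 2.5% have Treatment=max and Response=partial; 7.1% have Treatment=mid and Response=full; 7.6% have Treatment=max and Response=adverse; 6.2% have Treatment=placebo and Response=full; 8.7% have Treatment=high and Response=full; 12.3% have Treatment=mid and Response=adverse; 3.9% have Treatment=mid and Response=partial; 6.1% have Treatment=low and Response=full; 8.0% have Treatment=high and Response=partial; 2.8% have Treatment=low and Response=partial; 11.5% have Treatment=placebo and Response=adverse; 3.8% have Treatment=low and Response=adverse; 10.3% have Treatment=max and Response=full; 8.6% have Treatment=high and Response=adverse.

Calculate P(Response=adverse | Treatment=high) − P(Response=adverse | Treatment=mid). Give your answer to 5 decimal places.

P(Treatment=high) = 0.080 + 0.087 + 0.086 = 0.253; P(Response=adverse | Treatment=high) = 0.086/0.253 = 0.339921.
P(Treatment=mid) = 0.039 + 0.071 + 0.123 = 0.233; P(Response=adverse | Treatment=mid) = 0.123/0.233 = 0.527897.
Difference = -0.18798.

-0.18798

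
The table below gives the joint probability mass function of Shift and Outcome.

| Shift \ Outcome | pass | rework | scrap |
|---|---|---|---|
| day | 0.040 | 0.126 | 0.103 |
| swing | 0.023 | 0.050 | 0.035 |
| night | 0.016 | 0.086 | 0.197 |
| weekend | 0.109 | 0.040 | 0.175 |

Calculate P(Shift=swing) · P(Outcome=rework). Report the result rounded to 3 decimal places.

P(Shift=swing) = 0.023 + 0.050 + 0.035 = 0.108.
P(Outcome=rework) = 0.126 + 0.050 + 0.086 + 0.040 = 0.302.
Product: 0.108 × 0.302 = 0.033.

0.033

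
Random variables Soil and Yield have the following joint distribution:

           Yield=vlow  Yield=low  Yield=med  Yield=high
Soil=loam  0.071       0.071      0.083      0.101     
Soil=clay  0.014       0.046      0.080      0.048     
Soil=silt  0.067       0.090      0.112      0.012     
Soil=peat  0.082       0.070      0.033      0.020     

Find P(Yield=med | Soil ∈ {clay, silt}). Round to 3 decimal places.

0.409

P(Soil=clay) = 0.014 + 0.046 + 0.080 + 0.048 = 0.188.
P(Soil=silt) = 0.067 + 0.090 + 0.112 + 0.012 = 0.281.
P(Soil ∈ {clay, silt}) = 0.188 + 0.281 = 0.469; P(Yield=med, Soil ∈ {clay, silt}) = 0.080 + 0.112 = 0.192.
P(Yield=med | Soil ∈ {clay, silt}) = 0.192/0.469 = 0.409.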